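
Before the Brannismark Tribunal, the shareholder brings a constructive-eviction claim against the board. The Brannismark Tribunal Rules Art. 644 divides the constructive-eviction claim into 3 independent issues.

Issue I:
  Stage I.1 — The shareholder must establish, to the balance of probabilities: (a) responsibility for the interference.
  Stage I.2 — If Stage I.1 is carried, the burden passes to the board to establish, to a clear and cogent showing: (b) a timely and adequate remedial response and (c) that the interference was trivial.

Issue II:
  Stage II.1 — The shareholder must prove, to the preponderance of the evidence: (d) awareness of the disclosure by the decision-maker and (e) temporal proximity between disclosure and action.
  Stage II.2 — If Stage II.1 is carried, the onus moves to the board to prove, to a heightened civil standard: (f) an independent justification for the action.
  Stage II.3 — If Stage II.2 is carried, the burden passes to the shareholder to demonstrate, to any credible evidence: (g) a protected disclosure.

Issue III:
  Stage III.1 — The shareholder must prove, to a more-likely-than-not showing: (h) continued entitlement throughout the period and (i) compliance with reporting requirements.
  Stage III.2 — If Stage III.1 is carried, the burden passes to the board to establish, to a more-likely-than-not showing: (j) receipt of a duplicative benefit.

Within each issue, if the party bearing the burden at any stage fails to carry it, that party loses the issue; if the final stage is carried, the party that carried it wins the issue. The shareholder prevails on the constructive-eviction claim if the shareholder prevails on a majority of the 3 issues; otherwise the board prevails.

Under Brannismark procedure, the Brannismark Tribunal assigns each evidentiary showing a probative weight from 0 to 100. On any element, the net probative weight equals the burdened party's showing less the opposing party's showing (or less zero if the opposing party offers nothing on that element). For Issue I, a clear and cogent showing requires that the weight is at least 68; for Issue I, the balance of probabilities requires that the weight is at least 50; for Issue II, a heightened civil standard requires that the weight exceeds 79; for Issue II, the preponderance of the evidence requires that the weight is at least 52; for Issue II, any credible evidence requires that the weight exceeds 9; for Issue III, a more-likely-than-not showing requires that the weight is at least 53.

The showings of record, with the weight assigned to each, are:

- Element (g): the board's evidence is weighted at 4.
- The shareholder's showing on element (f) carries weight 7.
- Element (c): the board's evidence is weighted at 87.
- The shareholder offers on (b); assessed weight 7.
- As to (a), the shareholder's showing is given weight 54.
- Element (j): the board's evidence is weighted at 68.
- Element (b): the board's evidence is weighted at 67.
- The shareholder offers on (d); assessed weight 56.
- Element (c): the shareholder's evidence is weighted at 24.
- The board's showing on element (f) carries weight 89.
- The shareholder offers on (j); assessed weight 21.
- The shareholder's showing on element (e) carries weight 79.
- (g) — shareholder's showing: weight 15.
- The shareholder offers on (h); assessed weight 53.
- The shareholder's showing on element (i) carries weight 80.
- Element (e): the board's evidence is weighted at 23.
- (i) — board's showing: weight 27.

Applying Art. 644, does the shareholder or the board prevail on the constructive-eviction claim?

— Issue I —
Stage I.1 — burden on shareholder; standard: the balance of probabilities (weight is at least 50).
    (a): 54 ≥ 50 [met]
  The shareholder carries Stage I.1; the board now bears the burden.
Stage I.2 — burden on board; standard: a clear and cogent showing (weight is at least 68).
    (b): 67 − 7 = 60 < 68 [not met]
    (c): 87 − 24 = 63 < 68 [not met]
  Stage I.2 not carried; the board fails its burden.
So the shareholder prevails on this issue.
— Issue II —
At Stage II.1 the shareholder must meet the preponderance of the evidence (weight is at least 52): on (d) the weight is 56, ≥ 52, so (d) meets the standard; on (e) the weight is 79 less the opposing 23 gives net 56, which does reach 52, so (e) meets the standard.
  All elements met. The burden passes to the board.
At Stage II.2 the board must meet a heightened civil standard (weight exceeds 79): on (f) the weight is 89 less the opposing 7 gives net 82, which does exceed 79, so (f) meets the standard.
  All elements met. The burden passes to the shareholder.
At Stage II.3 the shareholder must meet any credible evidence (weight exceeds 9): on (g) the weight is 15 less the opposing 4 gives net 11, which does exceed 9, so (g) meets the standard.
  Stage II.3 carried; the final stage is satisfied.
With every stage satisfied, the shareholder prevails on this issue.
— Issue III —
Stage III.1 (shareholder, a more-likely-than-not showing, weight is at least 53): (h) 53 ≥ 53 — meets; (i) net 80−27=53 ≥ 53 — meets.
  The shareholder carries Stage III.1; the board now bears the burden.
Stage III.2 (board, a more-likely-than-not showing, weight is at least 53): (j) net 68−21=47 < 53 — fails.
  Stage III.2 not carried; the board fails its burden.
The shareholder prevails on this issue.
Per-issue: Issue I → shareholder; Issue II → shareholder; Issue III → shareholder. The shareholder must prevail on a majority of issues; overall, the shareholder prevails.

shareholder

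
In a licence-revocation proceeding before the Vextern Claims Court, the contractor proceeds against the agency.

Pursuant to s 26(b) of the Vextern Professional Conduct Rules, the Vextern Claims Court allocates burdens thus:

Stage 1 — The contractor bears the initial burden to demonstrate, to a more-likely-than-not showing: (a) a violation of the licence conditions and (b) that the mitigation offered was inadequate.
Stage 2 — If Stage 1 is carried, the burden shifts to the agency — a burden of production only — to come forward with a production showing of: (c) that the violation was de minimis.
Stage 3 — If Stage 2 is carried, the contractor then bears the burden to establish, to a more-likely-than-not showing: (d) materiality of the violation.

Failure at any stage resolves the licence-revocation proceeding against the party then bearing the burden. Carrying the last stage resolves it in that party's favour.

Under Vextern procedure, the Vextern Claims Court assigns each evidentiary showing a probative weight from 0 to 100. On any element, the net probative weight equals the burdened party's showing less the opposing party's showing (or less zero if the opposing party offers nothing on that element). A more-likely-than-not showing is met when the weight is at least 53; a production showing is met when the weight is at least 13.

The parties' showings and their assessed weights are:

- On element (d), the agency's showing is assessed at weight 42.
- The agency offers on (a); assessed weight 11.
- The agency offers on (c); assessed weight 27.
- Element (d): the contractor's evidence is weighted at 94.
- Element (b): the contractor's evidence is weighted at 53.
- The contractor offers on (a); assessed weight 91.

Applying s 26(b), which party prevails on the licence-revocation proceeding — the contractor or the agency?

agency

At Stage 1 the contractor must meet a more-likely-than-not showing (weight is at least 53): on (a) the weight is 91 less the opposing 11 gives net 80, ≥ 53, so (a) meets the standard; on (b) the weight is 53, which does reach 53, so (b) meets the standard.
  The contractor carries Stage 1; the agency now bears the burden.
At Stage 2 the agency must meet a production showing (weight is at least 13): on (c) the weight is 27, ≥ 13, so (c) meets the standard.
  Stage 2 is satisfied; the onus moves to the contractor.
At Stage 3 the contractor must meet a more-likely-than-not showing (weight is at least 53): on (d) the weight is 94 less the opposing 42 gives net 52, < 53, so (d) does not meet the standard.
  The contractor does not carry Stage 3.
So the agency prevails.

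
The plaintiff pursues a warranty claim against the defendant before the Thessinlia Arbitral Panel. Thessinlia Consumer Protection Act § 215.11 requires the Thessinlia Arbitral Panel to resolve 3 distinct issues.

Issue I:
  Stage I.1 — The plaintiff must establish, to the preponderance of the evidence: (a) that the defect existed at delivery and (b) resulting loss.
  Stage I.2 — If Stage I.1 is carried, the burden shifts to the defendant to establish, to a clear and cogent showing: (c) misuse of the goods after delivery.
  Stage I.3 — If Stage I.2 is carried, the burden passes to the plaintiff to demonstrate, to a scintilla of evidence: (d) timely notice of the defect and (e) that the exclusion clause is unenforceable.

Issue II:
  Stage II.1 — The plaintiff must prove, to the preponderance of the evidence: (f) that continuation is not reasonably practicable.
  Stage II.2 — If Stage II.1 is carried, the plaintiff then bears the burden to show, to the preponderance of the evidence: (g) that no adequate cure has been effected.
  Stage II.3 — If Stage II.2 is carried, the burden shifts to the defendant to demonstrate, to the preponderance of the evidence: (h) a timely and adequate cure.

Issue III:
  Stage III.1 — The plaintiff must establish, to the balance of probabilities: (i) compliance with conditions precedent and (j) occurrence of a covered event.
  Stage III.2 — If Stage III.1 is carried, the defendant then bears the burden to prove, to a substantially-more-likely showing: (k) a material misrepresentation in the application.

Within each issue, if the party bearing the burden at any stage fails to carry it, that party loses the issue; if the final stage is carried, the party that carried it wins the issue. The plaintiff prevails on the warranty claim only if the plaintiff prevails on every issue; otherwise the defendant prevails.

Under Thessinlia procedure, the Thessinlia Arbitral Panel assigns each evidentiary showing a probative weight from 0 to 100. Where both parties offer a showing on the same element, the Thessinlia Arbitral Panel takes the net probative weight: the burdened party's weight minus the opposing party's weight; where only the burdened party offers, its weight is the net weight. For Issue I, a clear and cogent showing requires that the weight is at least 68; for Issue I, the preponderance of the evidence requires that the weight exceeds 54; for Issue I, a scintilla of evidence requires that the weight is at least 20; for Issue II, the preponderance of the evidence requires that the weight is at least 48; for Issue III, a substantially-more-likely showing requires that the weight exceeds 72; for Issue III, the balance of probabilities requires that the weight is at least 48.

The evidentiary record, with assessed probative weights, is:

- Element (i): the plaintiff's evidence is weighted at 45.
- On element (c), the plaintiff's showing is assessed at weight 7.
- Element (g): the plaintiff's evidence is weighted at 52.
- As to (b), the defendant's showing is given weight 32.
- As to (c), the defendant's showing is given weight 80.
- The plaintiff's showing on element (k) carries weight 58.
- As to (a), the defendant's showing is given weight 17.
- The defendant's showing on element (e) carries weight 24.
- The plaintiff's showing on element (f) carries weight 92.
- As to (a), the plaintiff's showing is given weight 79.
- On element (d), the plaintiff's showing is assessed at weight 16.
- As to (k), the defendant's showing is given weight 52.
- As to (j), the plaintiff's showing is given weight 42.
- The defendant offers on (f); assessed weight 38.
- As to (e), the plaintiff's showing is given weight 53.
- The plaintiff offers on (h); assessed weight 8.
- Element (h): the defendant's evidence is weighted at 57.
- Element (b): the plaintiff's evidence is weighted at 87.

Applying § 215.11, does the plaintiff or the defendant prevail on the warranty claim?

— Issue I —
At Stage I.1 the plaintiff must meet the preponderance of the evidence (weight exceeds 54): on (a) the weight is 79 less the opposing 17 gives net 62, > 54, so (a) meets the standard; on (b) the weight is 87 less the opposing 32 gives net 55, which does exceed 54, so (b) meets the standard.
  All elements met. The burden passes to the defendant.
At Stage I.2 the defendant must meet a clear and cogent showing (weight is at least 68): on (c) the weight is 80 less the opposing 7 gives net 73, which does reach 68, so (c) meets the standard.
  Stage I.2 carried; the burden shifts to the plaintiff.
At Stage I.3 the plaintiff must meet a scintilla of evidence (weight is at least 20): on (d) the weight is 16, < 20, so (d) does not meet the standard; on (e) the weight is 53 less the opposing 24 gives net 29, ≥ 20, so (e) meets the standard.
  Stage I.3 not carried; the plaintiff fails its burden.
The defendant prevails on this issue.
— Issue II —
Stage II.1 — burden on plaintiff; standard: the preponderance of the evidence (weight is at least 48).
    (f): 92 − 38 = 54 ≥ 48 [met]
  All elements met. The plaintiff retains the burden for Stage II.2.
Stage II.2 — burden on plaintiff; standard: the preponderance of the evidence (weight is at least 48).
    (g): 52 ≥ 48 [met]
  Stage II.2 is satisfied; the onus moves to the defendant.
Stage II.3 — burden on defendant; standard: the preponderance of the evidence (weight is at least 48).
    (h): 57 − 8 = 49 ≥ 48 [met]
  Stage II.3 carried; the final stage is satisfied.
With every stage satisfied, the defendant prevails on this issue.
— Issue III —
Stage III.1 — burden on plaintiff; standard: the balance of probabilities (weight is at least 48).
    (i): 45 < 48 [not met]
    (j): 42 < 48 [not met]
  Not every element is met, so the plaintiff fails to carry Stage III.1.
The analysis ends at Stage III.1; the defendant prevails on this issue.
Per-issue: Issue I → defendant; Issue II → defendant; Issue III → defendant. The plaintiff must prevail on every issue; overall, the defendant prevails.

defendant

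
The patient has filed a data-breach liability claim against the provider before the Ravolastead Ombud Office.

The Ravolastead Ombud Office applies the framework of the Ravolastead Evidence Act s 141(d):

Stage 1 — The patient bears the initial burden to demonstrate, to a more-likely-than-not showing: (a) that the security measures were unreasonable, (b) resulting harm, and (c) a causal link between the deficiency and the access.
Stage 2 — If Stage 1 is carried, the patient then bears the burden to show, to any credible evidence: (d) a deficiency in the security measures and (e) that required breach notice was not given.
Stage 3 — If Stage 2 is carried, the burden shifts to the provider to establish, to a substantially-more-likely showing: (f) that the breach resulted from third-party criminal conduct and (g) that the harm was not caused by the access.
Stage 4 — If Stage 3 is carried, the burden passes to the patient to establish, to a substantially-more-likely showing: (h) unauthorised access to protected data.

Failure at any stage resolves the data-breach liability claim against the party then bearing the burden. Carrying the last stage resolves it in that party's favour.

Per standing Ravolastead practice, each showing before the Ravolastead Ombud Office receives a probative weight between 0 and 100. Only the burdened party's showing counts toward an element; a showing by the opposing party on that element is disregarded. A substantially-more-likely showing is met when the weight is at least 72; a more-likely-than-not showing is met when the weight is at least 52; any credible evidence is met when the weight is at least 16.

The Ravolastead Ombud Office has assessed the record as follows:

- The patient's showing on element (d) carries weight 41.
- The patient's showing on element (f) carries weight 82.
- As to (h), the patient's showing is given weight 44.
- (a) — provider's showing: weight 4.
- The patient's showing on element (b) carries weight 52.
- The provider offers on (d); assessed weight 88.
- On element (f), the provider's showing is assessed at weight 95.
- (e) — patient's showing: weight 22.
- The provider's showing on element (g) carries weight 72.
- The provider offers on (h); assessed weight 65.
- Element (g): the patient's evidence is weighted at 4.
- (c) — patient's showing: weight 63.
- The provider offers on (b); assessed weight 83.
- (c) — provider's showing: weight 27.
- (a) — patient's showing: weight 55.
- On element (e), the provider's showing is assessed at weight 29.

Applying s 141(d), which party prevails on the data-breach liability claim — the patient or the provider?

provider

At Stage 1 the patient must meet a more-likely-than-not showing (weight is at least 52): on (a) the weight is 55 (the provider's 4 is given no effect), ≥ 52, so (a) meets the standard; on (b) the weight is 52 (the provider's 83 is given no effect), ≥ 52, so (b) meets the standard; on (c) the weight is 63 (the provider's 27 is given no effect), which does reach 52, so (c) meets the standard.
  Stage 1 carried; the burden remains with the patient.
At Stage 2 the patient must meet any credible evidence (weight is at least 16): on (d) the weight is 41 (the provider's 88 is given no effect), ≥ 16, so (d) meets the standard; on (e) the weight is 22 (the provider's 29 is given no effect), which does reach 16, so (e) meets the standard.
  The patient carries Stage 2; the provider now bears the burden.
At Stage 3 the provider must meet a substantially-more-likely showing (weight is at least 72): on (f) the weight is 95 (the patient's 82 is given no effect), ≥ 72, so (f) meets the standard; on (g) the weight is 72 (the patient's 4 is given no effect), ≥ 72, so (g) meets the standard.
  Stage 3 is satisfied; the onus moves to the patient.
At Stage 4 the patient must meet a substantially-more-likely showing (weight is at least 72): on (h) the weight is 44 (the provider's 65 is given no effect), which does not reach 72, so (h) does not meet the standard.
  Stage 4 not carried; the patient fails its burden.
The analysis ends at Stage 4; the provider prevails.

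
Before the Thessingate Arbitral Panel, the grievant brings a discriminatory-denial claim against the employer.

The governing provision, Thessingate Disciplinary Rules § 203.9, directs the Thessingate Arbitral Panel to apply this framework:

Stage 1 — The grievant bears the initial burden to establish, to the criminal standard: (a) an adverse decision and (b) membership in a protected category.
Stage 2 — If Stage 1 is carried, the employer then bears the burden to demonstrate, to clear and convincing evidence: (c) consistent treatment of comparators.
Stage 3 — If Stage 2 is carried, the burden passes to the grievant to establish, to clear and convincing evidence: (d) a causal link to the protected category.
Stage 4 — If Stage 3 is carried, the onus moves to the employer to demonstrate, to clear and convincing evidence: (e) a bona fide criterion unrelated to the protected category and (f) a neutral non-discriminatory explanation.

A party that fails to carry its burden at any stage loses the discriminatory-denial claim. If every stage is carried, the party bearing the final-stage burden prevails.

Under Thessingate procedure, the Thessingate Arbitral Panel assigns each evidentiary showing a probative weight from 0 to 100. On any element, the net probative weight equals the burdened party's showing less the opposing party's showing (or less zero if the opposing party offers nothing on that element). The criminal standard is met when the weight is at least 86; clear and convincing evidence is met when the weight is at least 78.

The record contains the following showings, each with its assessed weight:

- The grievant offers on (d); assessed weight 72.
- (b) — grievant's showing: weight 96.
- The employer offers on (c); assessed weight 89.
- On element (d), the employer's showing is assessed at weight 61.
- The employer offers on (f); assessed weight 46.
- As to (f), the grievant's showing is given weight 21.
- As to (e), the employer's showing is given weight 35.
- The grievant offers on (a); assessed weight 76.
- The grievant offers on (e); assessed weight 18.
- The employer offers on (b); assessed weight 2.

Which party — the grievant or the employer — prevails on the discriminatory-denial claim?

Stage 1 (grievant, the criminal standard, weight is at least 86): (a) 76 < 86 — fails; (b) net 96−2=94 ≥ 86 — meets.
  Not every element is met, so the grievant fails to carry Stage 1.
The analysis ends at Stage 1; the employer prevails.

employer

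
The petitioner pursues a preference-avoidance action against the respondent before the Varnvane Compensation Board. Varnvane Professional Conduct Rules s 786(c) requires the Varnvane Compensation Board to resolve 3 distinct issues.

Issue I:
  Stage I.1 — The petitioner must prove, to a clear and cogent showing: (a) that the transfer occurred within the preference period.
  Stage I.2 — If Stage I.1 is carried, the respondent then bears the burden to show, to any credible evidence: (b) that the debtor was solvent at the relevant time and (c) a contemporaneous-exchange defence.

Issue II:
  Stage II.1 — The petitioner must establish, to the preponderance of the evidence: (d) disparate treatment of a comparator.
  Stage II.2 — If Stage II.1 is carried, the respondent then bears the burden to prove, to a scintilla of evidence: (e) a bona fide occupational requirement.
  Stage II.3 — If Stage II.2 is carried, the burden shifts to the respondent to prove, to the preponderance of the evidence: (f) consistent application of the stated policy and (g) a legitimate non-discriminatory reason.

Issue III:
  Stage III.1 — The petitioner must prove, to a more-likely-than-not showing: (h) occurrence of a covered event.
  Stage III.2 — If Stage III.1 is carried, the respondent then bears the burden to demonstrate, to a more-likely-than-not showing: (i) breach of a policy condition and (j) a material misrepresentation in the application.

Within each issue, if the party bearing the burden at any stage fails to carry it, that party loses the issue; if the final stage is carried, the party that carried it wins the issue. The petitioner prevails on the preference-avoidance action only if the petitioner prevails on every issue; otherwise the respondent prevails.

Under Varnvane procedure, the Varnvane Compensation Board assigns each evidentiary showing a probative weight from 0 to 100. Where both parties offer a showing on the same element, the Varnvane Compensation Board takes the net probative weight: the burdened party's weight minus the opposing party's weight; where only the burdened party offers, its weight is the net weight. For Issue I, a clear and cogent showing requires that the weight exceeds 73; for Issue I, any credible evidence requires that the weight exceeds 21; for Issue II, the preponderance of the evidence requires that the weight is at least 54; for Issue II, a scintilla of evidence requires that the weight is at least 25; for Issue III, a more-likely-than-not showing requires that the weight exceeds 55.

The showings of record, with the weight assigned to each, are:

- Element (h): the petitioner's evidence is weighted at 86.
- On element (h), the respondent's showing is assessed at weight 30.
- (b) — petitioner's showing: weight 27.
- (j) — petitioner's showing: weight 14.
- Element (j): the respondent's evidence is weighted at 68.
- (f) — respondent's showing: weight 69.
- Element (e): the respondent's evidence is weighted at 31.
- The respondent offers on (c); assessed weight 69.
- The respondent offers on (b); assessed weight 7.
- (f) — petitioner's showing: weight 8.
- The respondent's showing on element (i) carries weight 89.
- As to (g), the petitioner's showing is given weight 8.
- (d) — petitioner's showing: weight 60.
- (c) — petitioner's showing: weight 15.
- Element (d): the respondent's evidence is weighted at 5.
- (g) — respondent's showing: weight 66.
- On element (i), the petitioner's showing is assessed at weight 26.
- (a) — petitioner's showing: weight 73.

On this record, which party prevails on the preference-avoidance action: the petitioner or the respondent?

respondent

— Issue I —
At Stage I.1 the petitioner must meet a clear and cogent showing (weight exceeds 73): on (a) the weight is 73, which does not exceed 73, so (a) does not meet the standard.
  Not every element is met, so the petitioner fails to carry Stage I.1.
The respondent prevails on this issue.
— Issue II —
Stage II.1 (petitioner, the preponderance of the evidence, weight is at least 54): (d) net 60−5=55 ≥ 54 — meets.
  Stage II.1 is satisfied; the onus moves to the respondent.
Stage II.2 (respondent, a scintilla of evidence, weight is at least 25): (e) 31 ≥ 25 — meets.
  All elements met. The respondent retains the burden for Stage II.3.
Stage II.3 (respondent, the preponderance of the evidence, weight is at least 54): (f) net 69−8=61 ≥ 54 — meets; (g) net 66−8=58 ≥ 54 — meets.
  The respondent carries the last stage.
Every stage carried; the respondent prevails on this issue.
— Issue III —
Stage III.1 — burden on petitioner; standard: a more-likely-than-not showing (weight exceeds 55).
    (h): 86 − 30 = 56 > 55 [met]
  Stage III.1 carried; the burden shifts to the respondent.
Stage III.2 — burden on respondent; standard: a more-likely-than-not showing (weight exceeds 55).
    (i): 89 − 26 = 63 > 55 [met]
    (j): 68 − 14 = 54 ≤ 55 [not met]
  The respondent does not carry Stage III.2.
So the petitioner prevails on this issue.
Per-issue: Issue I → respondent; Issue II → respondent; Issue III → petitioner. The petitioner must prevail on every issue; overall, the respondent prevails.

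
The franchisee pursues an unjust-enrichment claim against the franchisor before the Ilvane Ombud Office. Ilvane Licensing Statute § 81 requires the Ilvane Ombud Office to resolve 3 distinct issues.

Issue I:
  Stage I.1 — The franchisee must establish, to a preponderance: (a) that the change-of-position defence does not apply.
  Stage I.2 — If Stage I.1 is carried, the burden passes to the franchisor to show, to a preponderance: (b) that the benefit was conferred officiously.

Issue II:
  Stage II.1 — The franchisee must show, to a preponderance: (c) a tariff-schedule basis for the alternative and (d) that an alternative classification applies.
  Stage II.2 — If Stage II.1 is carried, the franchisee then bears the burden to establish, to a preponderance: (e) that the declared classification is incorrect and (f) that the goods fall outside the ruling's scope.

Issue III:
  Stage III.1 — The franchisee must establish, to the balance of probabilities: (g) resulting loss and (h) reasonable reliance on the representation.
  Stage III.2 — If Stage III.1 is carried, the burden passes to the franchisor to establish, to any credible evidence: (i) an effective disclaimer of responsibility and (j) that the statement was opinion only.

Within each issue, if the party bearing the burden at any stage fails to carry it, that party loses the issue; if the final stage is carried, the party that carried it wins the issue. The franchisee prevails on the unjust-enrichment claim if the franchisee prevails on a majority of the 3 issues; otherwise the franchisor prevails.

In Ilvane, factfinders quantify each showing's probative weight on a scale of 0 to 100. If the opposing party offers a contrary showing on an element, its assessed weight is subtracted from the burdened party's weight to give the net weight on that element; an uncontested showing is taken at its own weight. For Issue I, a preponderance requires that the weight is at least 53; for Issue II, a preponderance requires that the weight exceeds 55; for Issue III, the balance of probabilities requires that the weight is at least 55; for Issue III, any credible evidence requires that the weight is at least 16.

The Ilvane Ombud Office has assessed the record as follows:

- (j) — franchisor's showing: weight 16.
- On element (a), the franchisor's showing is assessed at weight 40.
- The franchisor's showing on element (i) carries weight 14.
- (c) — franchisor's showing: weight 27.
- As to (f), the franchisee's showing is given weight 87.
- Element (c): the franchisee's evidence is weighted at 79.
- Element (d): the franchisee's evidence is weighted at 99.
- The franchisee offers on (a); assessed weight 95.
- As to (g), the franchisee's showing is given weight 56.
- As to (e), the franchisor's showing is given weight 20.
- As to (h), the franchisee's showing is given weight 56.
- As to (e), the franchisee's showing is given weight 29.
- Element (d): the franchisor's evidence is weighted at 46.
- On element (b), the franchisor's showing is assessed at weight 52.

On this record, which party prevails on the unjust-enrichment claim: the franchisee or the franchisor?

— Issue I —
At Stage I.1 the franchisee must meet a preponderance (weight is at least 53): on (a) the weight is 95 less the opposing 40 gives net 55, which does reach 53, so (a) meets the standard.
  All elements met. The burden passes to the franchisor.
At Stage I.2 the franchisor must meet a preponderance (weight is at least 53): on (b) the weight is 52, < 53, so (b) does not meet the standard.
  Stage I.2 not carried; the franchisor fails its burden.
The franchisee prevails on this issue.
— Issue II —
Stage II.1 (franchisee, a preponderance, weight exceeds 55): (c) net 79−27=52 ≤ 55 — fails; (d) net 99−46=53 ≤ 55 — fails.
  Not every element is met, so the franchisee fails to carry Stage II.1.
So the franchisor prevails on this issue.
— Issue III —
Stage III.1 (franchisee, the balance of probabilities, weight is at least 55): (g) 56 ≥ 55 — meets; (h) 56 ≥ 55 — meets.
  The franchisee carries Stage III.1; the franchisor now bears the burden.
Stage III.2 (franchisor, any credible evidence, weight is at least 16): (i) 14 < 16 — fails; (j) 16 ≥ 16 — meets.
  The franchisor does not carry Stage III.2.
The franchisee prevails on this issue.
Per-issue: Issue I → franchisee; Issue II → franchisor; Issue III → franchisee. The franchisee must prevail on a majority of issues; overall, the franchisee prevails.

franchisee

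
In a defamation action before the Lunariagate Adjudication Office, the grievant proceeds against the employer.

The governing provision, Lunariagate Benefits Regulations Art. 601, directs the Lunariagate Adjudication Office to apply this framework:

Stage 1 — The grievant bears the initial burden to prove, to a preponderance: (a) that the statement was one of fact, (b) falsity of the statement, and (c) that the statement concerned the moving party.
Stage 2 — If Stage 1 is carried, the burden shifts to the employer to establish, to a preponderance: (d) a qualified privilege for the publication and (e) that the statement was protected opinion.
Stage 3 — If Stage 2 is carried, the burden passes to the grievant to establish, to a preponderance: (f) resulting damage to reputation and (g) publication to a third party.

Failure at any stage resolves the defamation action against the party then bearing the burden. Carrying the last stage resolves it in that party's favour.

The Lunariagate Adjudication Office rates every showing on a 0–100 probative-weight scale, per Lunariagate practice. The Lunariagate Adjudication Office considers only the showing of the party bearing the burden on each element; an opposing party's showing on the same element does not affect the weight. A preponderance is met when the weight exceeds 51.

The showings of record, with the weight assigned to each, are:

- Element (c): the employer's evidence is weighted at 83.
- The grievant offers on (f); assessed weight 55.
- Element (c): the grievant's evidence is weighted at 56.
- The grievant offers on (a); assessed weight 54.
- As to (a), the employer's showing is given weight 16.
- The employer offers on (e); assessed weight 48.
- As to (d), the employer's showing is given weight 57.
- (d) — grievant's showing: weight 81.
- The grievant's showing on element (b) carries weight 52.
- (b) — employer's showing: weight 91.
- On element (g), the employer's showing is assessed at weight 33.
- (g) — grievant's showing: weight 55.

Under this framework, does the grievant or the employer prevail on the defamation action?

grievant

Stage 1 (grievant, a preponderance, weight exceeds 51): (a) 54 (employer's 16 disregarded) > 51 — meets; (b) 52 (employer's 91 disregarded) > 51 — meets; (c) 56 (employer's 83 disregarded) > 51 — meets.
  Stage 1 carried; the burden shifts to the employer.
Stage 2 (employer, a preponderance, weight exceeds 51): (d) 57 (grievant's 81 disregarded) > 51 — meets; (e) 48 ≤ 51 — fails.
  The employer does not carry Stage 2.
The analysis ends at Stage 2; the grievant prevails.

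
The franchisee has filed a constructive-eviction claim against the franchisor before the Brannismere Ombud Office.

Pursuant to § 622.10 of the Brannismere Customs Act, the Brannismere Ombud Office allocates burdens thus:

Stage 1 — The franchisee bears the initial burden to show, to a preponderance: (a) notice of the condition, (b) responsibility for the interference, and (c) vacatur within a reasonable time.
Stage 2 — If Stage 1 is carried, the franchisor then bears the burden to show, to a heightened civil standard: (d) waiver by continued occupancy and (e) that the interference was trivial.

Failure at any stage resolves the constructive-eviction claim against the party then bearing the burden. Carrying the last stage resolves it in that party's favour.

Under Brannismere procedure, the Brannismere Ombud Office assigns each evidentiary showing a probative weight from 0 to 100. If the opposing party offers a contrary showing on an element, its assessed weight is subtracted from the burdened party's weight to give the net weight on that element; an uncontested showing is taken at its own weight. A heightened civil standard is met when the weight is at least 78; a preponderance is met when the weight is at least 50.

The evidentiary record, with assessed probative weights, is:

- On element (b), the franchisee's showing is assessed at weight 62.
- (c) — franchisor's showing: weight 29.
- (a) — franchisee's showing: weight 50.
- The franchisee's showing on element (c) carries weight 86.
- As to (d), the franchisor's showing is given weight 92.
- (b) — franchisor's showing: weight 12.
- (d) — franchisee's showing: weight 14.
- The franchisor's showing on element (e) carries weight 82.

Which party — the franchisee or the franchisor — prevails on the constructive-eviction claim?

franchisor

At Stage 1 the franchisee must meet a preponderance (weight is at least 50): on (a) the weight is 50, which does reach 50, so (a) meets the standard; on (b) the weight is 62 less the opposing 12 gives net 50, which does reach 50, so (b) meets the standard; on (c) the weight is 86 less the opposing 29 gives net 57, which does reach 50, so (c) meets the standard.
  The franchisee carries Stage 1; the franchisor now bears the burden.
At Stage 2 the franchisor must meet a heightened civil standard (weight is at least 78): on (d) the weight is 92 less the opposing 14 gives net 78, which does reach 78, so (d) meets the standard; on (e) the weight is 82, ≥ 78, so (e) meets the standard.
  All elements met at the final stage.
With every stage satisfied, the franchisor prevails.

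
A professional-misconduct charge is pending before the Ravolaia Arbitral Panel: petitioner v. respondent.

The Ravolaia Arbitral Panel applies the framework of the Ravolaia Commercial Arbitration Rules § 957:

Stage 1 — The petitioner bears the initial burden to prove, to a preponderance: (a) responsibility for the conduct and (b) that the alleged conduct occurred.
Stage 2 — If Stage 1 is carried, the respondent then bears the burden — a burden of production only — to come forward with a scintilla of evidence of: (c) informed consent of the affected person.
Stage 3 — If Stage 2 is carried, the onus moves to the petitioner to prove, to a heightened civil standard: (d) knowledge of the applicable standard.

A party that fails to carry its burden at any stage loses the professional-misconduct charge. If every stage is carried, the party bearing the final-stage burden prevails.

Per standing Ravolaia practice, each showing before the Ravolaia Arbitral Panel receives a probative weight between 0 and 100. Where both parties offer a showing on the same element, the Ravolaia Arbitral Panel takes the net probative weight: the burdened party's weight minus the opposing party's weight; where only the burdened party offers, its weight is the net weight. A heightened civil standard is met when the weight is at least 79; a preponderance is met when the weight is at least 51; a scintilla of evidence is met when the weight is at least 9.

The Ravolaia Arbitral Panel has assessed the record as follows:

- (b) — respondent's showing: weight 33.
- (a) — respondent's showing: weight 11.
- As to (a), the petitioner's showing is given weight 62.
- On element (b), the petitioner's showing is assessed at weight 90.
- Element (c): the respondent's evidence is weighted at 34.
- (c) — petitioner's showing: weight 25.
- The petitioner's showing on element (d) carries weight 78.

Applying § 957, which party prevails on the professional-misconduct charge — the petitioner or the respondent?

respondent

Stage 1 — burden on petitioner; standard: a preponderance (weight is at least 51).
    (a): 62 − 11 = 51 ≥ 51 [met]
    (b): 90 − 33 = 57 ≥ 51 [met]
  Stage 1 carried; the burden shifts to the respondent.
Stage 2 — burden on respondent; standard: a scintilla of evidence (weight is at least 9).
    (c): 34 − 25 = 9 ≥ 9 [met]
  The respondent carries Stage 2; the petitioner now bears the burden.
Stage 3 — burden on petitioner; standard: a heightened civil standard (weight is at least 79).
    (d): 78 < 79 [not met]
  The petitioner does not carry Stage 3.
So the respondent prevails.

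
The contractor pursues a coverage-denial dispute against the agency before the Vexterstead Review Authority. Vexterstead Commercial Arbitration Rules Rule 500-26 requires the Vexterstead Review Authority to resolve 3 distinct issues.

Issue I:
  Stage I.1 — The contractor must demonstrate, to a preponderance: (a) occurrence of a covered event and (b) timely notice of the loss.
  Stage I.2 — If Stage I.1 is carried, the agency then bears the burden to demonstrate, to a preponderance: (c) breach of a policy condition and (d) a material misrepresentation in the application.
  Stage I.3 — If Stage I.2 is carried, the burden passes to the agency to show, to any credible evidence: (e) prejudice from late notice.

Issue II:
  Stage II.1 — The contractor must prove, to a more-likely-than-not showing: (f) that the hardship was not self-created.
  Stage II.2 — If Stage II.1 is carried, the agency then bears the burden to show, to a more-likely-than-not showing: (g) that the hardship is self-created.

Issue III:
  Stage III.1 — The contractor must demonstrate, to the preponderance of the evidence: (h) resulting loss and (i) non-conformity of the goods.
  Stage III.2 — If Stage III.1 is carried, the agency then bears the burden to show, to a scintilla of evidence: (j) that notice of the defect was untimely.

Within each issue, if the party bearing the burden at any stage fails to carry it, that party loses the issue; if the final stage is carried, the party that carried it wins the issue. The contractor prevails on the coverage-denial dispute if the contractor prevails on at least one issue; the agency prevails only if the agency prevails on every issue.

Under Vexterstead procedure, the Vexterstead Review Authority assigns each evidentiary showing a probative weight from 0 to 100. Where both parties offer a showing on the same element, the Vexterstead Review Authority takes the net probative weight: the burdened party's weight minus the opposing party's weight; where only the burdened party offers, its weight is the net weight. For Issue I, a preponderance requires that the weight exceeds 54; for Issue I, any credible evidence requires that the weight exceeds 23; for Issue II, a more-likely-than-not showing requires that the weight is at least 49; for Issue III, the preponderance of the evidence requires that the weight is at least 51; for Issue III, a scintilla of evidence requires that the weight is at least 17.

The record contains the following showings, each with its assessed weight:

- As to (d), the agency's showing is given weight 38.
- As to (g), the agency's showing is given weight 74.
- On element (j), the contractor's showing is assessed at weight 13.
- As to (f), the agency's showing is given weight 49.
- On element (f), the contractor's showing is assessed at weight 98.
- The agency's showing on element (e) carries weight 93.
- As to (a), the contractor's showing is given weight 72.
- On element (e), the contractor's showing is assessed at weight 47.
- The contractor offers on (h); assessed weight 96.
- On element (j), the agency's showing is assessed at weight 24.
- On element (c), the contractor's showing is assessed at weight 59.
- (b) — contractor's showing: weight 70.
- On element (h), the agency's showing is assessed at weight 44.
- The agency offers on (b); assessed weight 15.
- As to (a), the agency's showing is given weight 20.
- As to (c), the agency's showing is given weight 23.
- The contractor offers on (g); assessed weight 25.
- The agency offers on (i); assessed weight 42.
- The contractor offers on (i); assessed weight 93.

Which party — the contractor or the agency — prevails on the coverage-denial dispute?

— Issue I —
Stage I.1 — burden on contractor; standard: a preponderance (weight exceeds 54).
    (a): 72 − 20 = 52 ≤ 54 [not met]
    (b): 70 − 15 = 55 > 54 [met]
  Stage I.1 not carried; the contractor fails its burden.
The analysis ends at Stage I.1; the agency prevails on this issue.
— Issue II —
Stage II.1 — burden on contractor; standard: a more-likely-than-not showing (weight is at least 49).
    (f): 98 − 49 = 49 ≥ 49 [met]
  All elements met. The burden passes to the agency.
Stage II.2 — burden on agency; standard: a more-likely-than-not showing (weight is at least 49).
    (g): 74 − 25 = 49 ≥ 49 [met]
  Stage II.2 carried; the final stage is satisfied.
With every stage satisfied, the agency prevails on this issue.
— Issue III —
At Stage III.1 the contractor must meet the preponderance of the evidence (weight is at least 51): on (h) the weight is 96 less the opposing 44 gives net 52, which does reach 51, so (h) meets the standard; on (i) the weight is 93 less the opposing 42 gives net 51, which does reach 51, so (i) meets the standard.
  All elements met. The burden passes to the agency.
At Stage III.2 the agency must meet a scintilla of evidence (weight is at least 17): on (j) the weight is 24 less the opposing 13 gives net 11, < 17, so (j) does not meet the standard.
  The agency does not carry Stage III.2.
The contractor prevails on this issue.
Per-issue: Issue I → agency; Issue II → agency; Issue III → contractor. The contractor must prevail on at least one issue; overall, the contractor prevails.

contractor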